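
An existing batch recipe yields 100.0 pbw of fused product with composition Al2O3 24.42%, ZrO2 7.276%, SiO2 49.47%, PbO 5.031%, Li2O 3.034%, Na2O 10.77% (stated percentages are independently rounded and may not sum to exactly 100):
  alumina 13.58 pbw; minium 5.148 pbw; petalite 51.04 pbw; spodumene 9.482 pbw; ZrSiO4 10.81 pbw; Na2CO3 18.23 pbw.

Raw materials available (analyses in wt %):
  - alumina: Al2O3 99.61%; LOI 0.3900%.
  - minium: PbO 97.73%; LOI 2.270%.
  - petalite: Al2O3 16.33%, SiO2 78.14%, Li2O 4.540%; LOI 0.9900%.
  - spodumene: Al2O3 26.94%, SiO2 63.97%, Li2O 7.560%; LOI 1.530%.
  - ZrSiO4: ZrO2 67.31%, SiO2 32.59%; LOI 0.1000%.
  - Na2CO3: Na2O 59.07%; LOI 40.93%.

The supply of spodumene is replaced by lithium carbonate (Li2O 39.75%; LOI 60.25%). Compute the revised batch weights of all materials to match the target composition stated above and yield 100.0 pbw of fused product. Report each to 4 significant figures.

All internal work maintains full precision at each step — values along the way are printed (rounded to four significant digits) across the worked steps. A single rounding finalizes each reported number. Derived quantities, including the totals, net glass mass, six oxide percentages, the yield, ignition loss, are rebuilt starting from the weights for 100.0 pbw of glass at exact precision, exactly as printed in the problem or the answer.
Oxide-by-oxide targets in 100.0 pbw fused product:
  Al2O3: 24.42% × 100.0 = 24.42 pbw
  ZrO2: 7.276% × 100.0 = 7.276 pbw
  SiO2: 49.47% × 100.0 = 49.47 pbw
  PbO: 5.031% × 100.0 = 5.031 pbw
  Li2O: 3.034% × 100.0 = 3.034 pbw
  Na2O: 10.77% × 100.0 = 10.77 pbw
Per-oxide balance check from the weights as reported, on the stated basis (each sum matches its target mass once rounding is allowed for):
  Al2O3: 14.88·0.9961 + 58.80·0.1633 = 24.42 pbw (target 24.42 pbw)
  ZrO2: 10.81·0.6731 = 7.276 pbw (target 7.276 pbw)
  SiO2: 58.80·0.7814 + 10.81·0.3259 = 49.47 pbw (target 49.47 pbw)
  PbO: 5.148·0.9773 = 5.031 pbw (target 5.031 pbw)
  Li2O: 58.80·0.04540 + 0.9168·0.3975 = 3.034 pbw (target 3.034 pbw)
  Na2O: 18.23·0.5907 = 10.77 pbw (target 10.77 pbw)
Glass-mass sanity pass: net batch after ignition = 100.0 pbw (the Σ of target masses is 100.0 pbw; stated basis 100.0 pbw — any gap is answer rounding).
Whole-batch sum: Σ batch = 108.8 pbw; Σ batch·LOI gives LOI loss = 8.782 pbw; the yield ratio, glass ÷ batch: 91.93%.

Revised batch per 100.0 pbw fused product:
  alumina: 14.88 pbw
  minium: 5.148 pbw
  petalite: 58.80 pbw
  lithium carbonate: 0.9168 pbw
  ZrSiO4: 10.81 pbw
  Na2CO3: 18.23 pbw
Total batch = 108.8 pbw; LOI loss = 8.782 pbw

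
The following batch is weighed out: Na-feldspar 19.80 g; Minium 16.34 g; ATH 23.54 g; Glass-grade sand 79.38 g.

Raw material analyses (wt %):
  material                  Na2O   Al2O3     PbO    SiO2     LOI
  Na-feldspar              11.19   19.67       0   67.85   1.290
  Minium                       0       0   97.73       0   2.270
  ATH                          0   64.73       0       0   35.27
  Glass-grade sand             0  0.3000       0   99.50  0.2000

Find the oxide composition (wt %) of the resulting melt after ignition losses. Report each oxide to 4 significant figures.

Glass mass = 130.0 g (batch 139.1 − LOI 9.088).
Composition: Na2O 1.705%, Al2O3 14.90%, PbO 12.29%, SiO2 71.11%

The working math maintains full float precision at each step; intermediates are printed (rounded to four significant digits) across the worked steps; every reported result is rounded a single time; derived quantities (totals, yield, ignition loss, four oxide percentages, glass mass) are re-derived in full precision using the weight values on 130.0 g of glass, as set out in the question or the answer.
Mass of each oxide from the mix:
  Na2O: 19.80·0.1119 = 2.216 g
  Al2O3: 19.80·0.1967 + 23.54·0.6473 + 79.38·0.003000 = 19.37 g
  PbO: 16.34·0.9773 = 15.97 g
  SiO2: 19.80·0.6785 + 79.38·0.9950 = 92.42 g
LOI: 19.80·0.01290 + 16.34·0.02270 + 23.54·0.3527 + 79.38·0.002000 = 9.088 g
Glass = total batch minus LOI = 139.1 − 9.088 = 130.0 g (the oxide masses sum to this)
oxide / glass × 100 gives the wt %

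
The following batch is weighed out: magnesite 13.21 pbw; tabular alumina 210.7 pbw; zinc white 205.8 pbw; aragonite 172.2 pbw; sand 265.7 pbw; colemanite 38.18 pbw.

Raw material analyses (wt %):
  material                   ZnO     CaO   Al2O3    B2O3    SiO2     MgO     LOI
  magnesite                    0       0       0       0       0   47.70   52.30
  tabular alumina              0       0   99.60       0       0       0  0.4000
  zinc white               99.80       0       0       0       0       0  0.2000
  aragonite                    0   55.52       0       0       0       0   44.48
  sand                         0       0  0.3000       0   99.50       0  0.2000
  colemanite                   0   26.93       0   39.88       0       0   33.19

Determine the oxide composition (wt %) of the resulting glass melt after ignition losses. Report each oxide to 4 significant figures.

Every computation maintains full precision at every stage. Rounding to four significant digits applies to every in-between result as displayed; each reported figure is rounded just once; derived quantities, including yield, LOI, six oxide percentages, the totals, glass mass, are carried starting from the weights for 807.8 pbw of glass at exact precision exactly as shown in the question or the answer.
Per-oxide mass from batch:
  ZnO: 205.8·0.9980 = 205.4 pbw
  CaO: 172.2·0.5552 + 38.18·0.2693 = 105.9 pbw
  Al2O3: 210.7·0.9960 + 265.7·0.003000 = 210.7 pbw
  B2O3: 38.18·0.3988 = 15.23 pbw
  SiO2: 265.7·0.9950 = 264.4 pbw
  MgO: 13.21·0.4770 = 6.301 pbw
LOI: 13.21·0.5230 + 210.7·0.004000 + 205.8·0.002000 + 172.2·0.4448 + 265.7·0.002000 + 38.18·0.3319 = 97.96 pbw
Glass = total batch minus LOI = 905.8 − 97.96 = 807.8 pbw (matching Σ of the oxides)
percent by weight: oxide/glass ×100

Glass mass = 807.8 pbw (batch 905.8 − LOI 97.96).
Composition: ZnO 25.42%, CaO 13.11%, Al2O3 26.08%, B2O3 1.885%, SiO2 32.73%, MgO 0.7800%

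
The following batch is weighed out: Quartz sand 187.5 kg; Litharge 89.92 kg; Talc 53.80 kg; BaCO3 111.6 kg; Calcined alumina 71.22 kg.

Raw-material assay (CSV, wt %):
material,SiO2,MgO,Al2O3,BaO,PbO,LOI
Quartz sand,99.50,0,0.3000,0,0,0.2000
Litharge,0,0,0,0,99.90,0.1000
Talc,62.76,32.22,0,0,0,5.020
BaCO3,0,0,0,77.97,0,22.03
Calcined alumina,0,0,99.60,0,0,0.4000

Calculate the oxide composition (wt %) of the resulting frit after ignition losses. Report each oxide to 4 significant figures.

Glass mass = 486.0 kg (batch 514.0 − LOI 28.04).
Composition: SiO2 45.33%, MgO 3.567%, Al2O3 14.71%, BaO 17.90%, PbO 18.48%

The whole derivation carries full float precision in all steps — the intermediate values are printed rounded to four significant figures alongside each step — every reported value takes exactly one rounding; all derived quantities (the five compositions, LOI, yield, totals, net glass mass) are rebuilt using the weight values for 486.0 kg of glass at full precision precisely as stated by the question or the answer.
What the batch supplies per oxide:
  SiO2: 187.5·0.9950 + 53.80·0.6276 = 220.3 kg
  MgO: 53.80·0.3222 = 17.33 kg
  Al2O3: 187.5·0.003000 + 71.22·0.9960 = 71.50 kg
  BaO: 111.6·0.7797 = 87.01 kg
  PbO: 89.92·0.9990 = 89.83 kg
LOI: 187.5·0.002000 + 89.92·0.001000 + 53.80·0.05020 + 111.6·0.2203 + 71.22·0.004000 = 28.04 kg
Resulting glass, batch − LOI: 514.0 − 28.04 = 486.0 kg (= Σ oxide masses)
each oxide over glass, ×100, is wt %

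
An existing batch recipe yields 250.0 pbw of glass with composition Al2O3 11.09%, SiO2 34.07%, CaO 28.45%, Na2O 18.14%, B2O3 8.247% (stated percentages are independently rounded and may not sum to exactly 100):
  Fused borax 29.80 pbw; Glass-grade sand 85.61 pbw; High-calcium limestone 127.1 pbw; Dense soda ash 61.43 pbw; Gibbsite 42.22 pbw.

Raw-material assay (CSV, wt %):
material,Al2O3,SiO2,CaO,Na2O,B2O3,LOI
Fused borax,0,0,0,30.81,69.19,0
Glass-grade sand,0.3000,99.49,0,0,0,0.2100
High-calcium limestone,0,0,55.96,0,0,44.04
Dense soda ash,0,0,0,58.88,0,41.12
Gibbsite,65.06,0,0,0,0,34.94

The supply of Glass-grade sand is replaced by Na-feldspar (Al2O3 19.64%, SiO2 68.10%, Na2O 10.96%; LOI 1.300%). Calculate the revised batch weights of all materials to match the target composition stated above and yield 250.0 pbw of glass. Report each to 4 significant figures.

All internal work holds full precision throughout — the intermediate values are displayed, rounded to 4 significant digits, when written out — each reported figure carries a single rounding. Derived quantities (ignition loss, totals, the yield, net glass mass, five oxide percentages) are carried in exact precision starting from the weights for 250.0 pbw of glass, as quoted within either problem or answer.
Oxide-by-oxide targets in 250.0 pbw glass:
  Al2O3: 11.09% × 250.0 = 27.72 pbw
  SiO2: 34.07% × 250.0 = 85.18 pbw
  CaO: 28.45% × 250.0 = 71.12 pbw
  Na2O: 18.14% × 250.0 = 45.35 pbw
  B2O3: 8.247% × 250.0 = 20.62 pbw
Verifying the oxide balance with the batch weights as given, relative to the basis at hand (every target is met by its sum given rounding of the digits):
  Al2O3: 125.1·0.1964 + 4.858·0.6506 = 27.73 pbw (target 27.72 pbw)
  SiO2: 125.1·0.6810 = 85.19 pbw (target 85.18 pbw)
  CaO: 127.1·0.5596 = 71.13 pbw (target 71.12 pbw)
  Na2O: 29.80·0.3081 + 125.1·0.1096 + 38.15·0.5888 = 45.36 pbw (target 45.35 pbw)
  B2O3: 29.80·0.6919 = 20.62 pbw (target 20.62 pbw)
The glass-mass cross-check: Σ batch − LOI loss = 250.0 pbw (summing oxide targets gives 250.0 pbw; basis as stated: 250.0 pbw — any gap is answer rounding).
Summing the batch: Σ batch = 325.0 pbw; LOI removed, Σ of batch·LOI: 74.99 pbw; the yield ratio, glass ÷ batch: 76.93%.

Revised batch per 250.0 pbw glass:
  Fused borax: 29.80 pbw
  Na-feldspar: 125.1 pbw
  High-calcium limestone: 127.1 pbw
  Dense soda ash: 38.15 pbw
  Gibbsite: 4.858 pbw
Total batch = 325.0 pbw; LOI loss = 74.99 pbw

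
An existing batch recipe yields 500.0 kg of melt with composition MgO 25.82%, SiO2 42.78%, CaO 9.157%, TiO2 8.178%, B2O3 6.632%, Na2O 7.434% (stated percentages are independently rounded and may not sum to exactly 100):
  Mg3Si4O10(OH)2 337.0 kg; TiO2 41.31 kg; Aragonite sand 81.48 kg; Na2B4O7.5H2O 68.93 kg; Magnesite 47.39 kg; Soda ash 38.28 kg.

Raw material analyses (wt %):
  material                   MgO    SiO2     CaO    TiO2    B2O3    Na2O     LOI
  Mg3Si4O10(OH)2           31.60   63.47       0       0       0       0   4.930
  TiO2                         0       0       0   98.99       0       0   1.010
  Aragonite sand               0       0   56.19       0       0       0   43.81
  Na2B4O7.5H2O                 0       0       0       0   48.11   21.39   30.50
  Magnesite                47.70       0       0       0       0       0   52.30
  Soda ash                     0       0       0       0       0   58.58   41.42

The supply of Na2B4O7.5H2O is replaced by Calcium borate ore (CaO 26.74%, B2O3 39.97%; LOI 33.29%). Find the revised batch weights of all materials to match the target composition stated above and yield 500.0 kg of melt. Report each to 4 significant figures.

Revised batch per 500.0 kg melt:
  Mg3Si4O10(OH)2: 337.0 kg
  TiO2: 41.31 kg
  Aragonite sand: 42.00 kg
  Calcium borate ore: 82.96 kg
  Magnesite: 47.39 kg
  Soda ash: 63.45 kg
Total batch = 614.1 kg; LOI loss = 114.1 kg

Each numeric step runs at full float precision at each step — in-progress results are shown, rounded to four significant figures, in the printout; a single rounding completes every reported figure. Derived quantities are carried using the weight values on 500.0 kg of glass at full precision (the yield, the totals, LOI, net glass mass, six oxide percentages), as set out in either problem or answer.
Oxide-by-oxide targets in 500.0 kg melt:
  MgO: 25.82% × 500.0 = 129.1 kg
  SiO2: 42.78% × 500.0 = 213.9 kg
  CaO: 9.157% × 500.0 = 45.78 kg
  TiO2: 8.178% × 500.0 = 40.89 kg
  B2O3: 6.632% × 500.0 = 33.16 kg
  Na2O: 7.434% × 500.0 = 37.17 kg
Verifying the oxide balance given the weights on record, on the stated basis (sums match the target masses net of answer rounding effects):
  MgO: 337.0·0.3160 + 47.39·0.4770 = 129.1 kg (target 129.1 kg)
  SiO2: 337.0·0.6347 = 213.9 kg (target 213.9 kg)
  CaO: 42.00·0.5619 + 82.96·0.2674 = 45.78 kg (target 45.78 kg)
  TiO2: 41.31·0.9899 = 40.89 kg (target 40.89 kg)
  B2O3: 82.96·0.3997 = 33.16 kg (target 33.16 kg)
  Na2O: 63.45·0.5858 = 37.17 kg (target 37.17 kg)
Mass balance on the glass: total charge less LOI = 500.0 kg (targets for the oxides total 500.0 kg; versus the stated basis of 500.0 kg — differing by rounding only).
Batch grand total — Σ batch = 614.1 kg; loss to ignition Σ batch·LOI = 114.1 kg; the yield ratio, glass ÷ batch: 81.42%.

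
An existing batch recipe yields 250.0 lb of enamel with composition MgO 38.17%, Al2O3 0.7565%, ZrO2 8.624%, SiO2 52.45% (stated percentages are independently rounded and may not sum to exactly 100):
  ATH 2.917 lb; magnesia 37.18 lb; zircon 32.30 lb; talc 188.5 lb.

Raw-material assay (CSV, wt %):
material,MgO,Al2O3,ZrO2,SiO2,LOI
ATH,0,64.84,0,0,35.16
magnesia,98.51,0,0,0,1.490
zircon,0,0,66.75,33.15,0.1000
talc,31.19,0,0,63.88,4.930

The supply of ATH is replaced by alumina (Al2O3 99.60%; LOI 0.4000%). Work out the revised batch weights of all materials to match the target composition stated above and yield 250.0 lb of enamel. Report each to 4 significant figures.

Revised batch per 250.0 lb enamel:
  alumina: 1.899 lb
  magnesia: 37.18 lb
  zircon: 32.30 lb
  talc: 188.5 lb
Total batch = 259.9 lb; LOI loss = 9.887 lb

The working math carries full precision in all steps; mid-chain values are displayed with 4-significant-digit rounding alongside each step — each reported result takes a single rounding — the derived quantities (the yield, four oxide percentages, ignition loss, net glass mass, the totals) are re-derived at full float precision from the weighed amounts for 250.0 lb of glass, as written in the problem or the answer.
Oxide mass targets, per 250.0 lb enamel:
  MgO: 38.17% × 250.0 = 95.42 lb
  Al2O3: 0.7565% × 250.0 = 1.891 lb
  ZrO2: 8.624% × 250.0 = 21.56 lb
  SiO2: 52.45% × 250.0 = 131.1 lb
Oxide-by-oxide audit on the weights just shown, versus the basis set out (each sum matches its target mass net of answer rounding effects):
  MgO: 37.18·0.9851 + 188.5·0.3119 = 95.42 lb (target 95.42 lb)
  Al2O3: 1.899·0.9960 = 1.891 lb (target 1.891 lb)
  ZrO2: 32.30·0.6675 = 21.56 lb (target 21.56 lb)
  SiO2: 32.30·0.3315 + 188.5·0.6388 = 131.1 lb (target 131.1 lb)
Glass-mass bookkeeping: batch Σ − ignition loss = 250.0 lb (summing oxide targets gives 250.0 lb; stated basis 250.0 lb — gaps are rounding artifacts).
Summing the batch: Σ batch = 259.9 lb; the LOI term Σ batch·LOI equals 9.887 lb; yield, glass over the total, = 96.20%.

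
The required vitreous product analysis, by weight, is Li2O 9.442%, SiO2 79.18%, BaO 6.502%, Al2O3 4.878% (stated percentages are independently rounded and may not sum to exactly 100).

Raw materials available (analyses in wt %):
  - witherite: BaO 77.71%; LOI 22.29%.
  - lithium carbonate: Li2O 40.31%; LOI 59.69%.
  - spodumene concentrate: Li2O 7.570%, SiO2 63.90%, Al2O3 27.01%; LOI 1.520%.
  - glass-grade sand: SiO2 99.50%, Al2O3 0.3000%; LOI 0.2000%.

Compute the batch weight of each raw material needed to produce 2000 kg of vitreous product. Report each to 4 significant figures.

Batch per 2000 kg vitreous product:
  witherite: 167.3 kg
  lithium carbonate: 403.5 kg
  spodumene concentrate: 346.0 kg
  glass-grade sand: 1369 kg
Total batch = 2286 kg; LOI loss = 286.1 kg; yield = 87.48%

The working math runs at exact precision in every operation. The intermediate values are printed rounded off to 4 significant digits when written out. Every reported figure is rounded a single time. All derived quantities are re-derived at full precision (glass mass, four oxide percentages, the yield, the totals, LOI) from the batch weights at 2000 kg of glass as written in the problem or answer text.
Oxide-by-oxide targets in 2000 kg vitreous product:
  Li2O: 9.442% × 2000 = 188.8 kg
  SiO2: 79.18% × 2000 = 1584 kg
  BaO: 6.502% × 2000 = 130.0 kg
  Al2O3: 4.878% × 2000 = 97.56 kg
A balance pass over the oxides, working from each reported weight, on the stated basis (summed amounts equal target values given rounding of the digits):
  Li2O: 403.5·0.4031 + 346.0·0.07570 = 188.8 kg (target 188.8 kg)
  SiO2: 346.0·0.6390 + 1369·0.9950 = 1583 kg (target 1584 kg)
  BaO: 167.3·0.7771 = 130.0 kg (target 130.0 kg)
  Al2O3: 346.0·0.2701 + 1369·0.003000 = 97.56 kg (target 97.56 kg)
Glass-mass bookkeeping: batch Σ − ignition loss = 2000 kg (per-oxide target masses sum to 2000 kg; against the stated basis, 2000 kg — deltas are rounding alone).
Batch total: Σ batch = 2286 kg; LOI removed, Σ of batch·LOI: 286.1 kg; yield, glass over the total, = 87.48%.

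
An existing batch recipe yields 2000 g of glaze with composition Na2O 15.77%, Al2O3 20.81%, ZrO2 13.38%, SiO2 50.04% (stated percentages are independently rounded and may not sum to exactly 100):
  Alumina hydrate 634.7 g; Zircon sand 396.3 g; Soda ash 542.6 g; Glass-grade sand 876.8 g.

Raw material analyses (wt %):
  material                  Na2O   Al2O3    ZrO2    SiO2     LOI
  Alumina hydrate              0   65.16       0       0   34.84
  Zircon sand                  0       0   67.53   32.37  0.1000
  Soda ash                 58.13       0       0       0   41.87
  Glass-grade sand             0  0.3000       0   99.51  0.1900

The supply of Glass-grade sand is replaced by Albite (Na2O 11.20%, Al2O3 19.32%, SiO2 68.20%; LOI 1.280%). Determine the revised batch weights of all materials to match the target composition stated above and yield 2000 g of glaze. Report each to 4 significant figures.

Revised batch per 2000 g glaze:
  Alumina hydrate: 259.4 g
  Zircon sand: 396.3 g
  Soda ash: 296.1 g
  Albite: 1279 g
Total batch = 2231 g; LOI loss = 231.1 g

Mid-chain values are shown, with 4-significant-digit rounding, when written out. Exact precision is kept throughout; every reported result receives exactly one rounding; the derived quantities (four oxide percentages, glass mass, LOI, the totals, yield) are recomputed using the weight values per 2000 g of glass in full float precision, as set out in the problem or the answer.
Oxide-by-oxide targets in 2000 g glaze:
  Na2O: 15.77% × 2000 = 315.4 g
  Al2O3: 20.81% × 2000 = 416.2 g
  ZrO2: 13.38% × 2000 = 267.6 g
  SiO2: 50.04% × 2000 = 1001 g
Oxide-by-oxide audit working from each reported weight, against the basis in use (sums match the target masses net of answer rounding effects):
  Na2O: 296.1·0.5813 + 1279·0.1120 = 315.4 g (target 315.4 g)
  Al2O3: 259.4·0.6516 + 1279·0.1932 = 416.1 g (target 416.2 g)
  ZrO2: 396.3·0.6753 = 267.6 g (target 267.6 g)
  SiO2: 396.3·0.3237 + 1279·0.6820 = 1001 g (target 1001 g)
The glass-mass cross-check: total batch − LOI = 2000 g (summing oxide targets gives 2000 g; with the basis standing at 2000 g — differing by rounding only).
Summing the batch: Σ batch = 2231 g; LOI removed, Σ of batch·LOI: 231.1 g; yield = glass ÷ total batch = 89.64%.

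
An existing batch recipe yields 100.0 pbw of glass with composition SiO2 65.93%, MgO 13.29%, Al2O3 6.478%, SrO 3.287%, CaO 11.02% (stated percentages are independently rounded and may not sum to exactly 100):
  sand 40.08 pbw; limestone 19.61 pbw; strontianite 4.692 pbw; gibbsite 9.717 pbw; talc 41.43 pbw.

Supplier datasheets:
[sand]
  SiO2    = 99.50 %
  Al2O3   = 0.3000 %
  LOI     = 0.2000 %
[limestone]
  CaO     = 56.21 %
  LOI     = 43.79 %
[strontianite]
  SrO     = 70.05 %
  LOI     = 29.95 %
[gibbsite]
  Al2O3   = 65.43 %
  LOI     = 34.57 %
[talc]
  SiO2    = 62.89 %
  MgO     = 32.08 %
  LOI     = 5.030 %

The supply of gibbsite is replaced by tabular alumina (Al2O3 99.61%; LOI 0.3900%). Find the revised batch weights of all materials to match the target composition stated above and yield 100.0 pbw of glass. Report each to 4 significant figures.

Revised batch per 100.0 pbw glass:
  sand: 40.08 pbw
  limestone: 19.61 pbw
  strontianite: 4.692 pbw
  tabular alumina: 6.383 pbw
  talc: 41.43 pbw
Total batch = 112.2 pbw; LOI loss = 12.18 pbw

Values along the way appear (rounded to four significant figures) between the steps; every computation runs at full precision from first step to last — each reported value is rounded just once. All derived quantities are carried at full precision (LOI, five oxide percentages, yield, the totals, glass mass) using the weight values per 100.0 pbw of glass precisely as stated by the question or the answer.
The oxide mass targets at 100.0 pbw glass:
  SiO2: 65.93% × 100.0 = 65.93 pbw
  MgO: 13.29% × 100.0 = 13.29 pbw
  Al2O3: 6.478% × 100.0 = 6.478 pbw
  SrO: 3.287% × 100.0 = 3.287 pbw
  CaO: 11.02% × 100.0 = 11.02 pbw
Checking each oxide sum per the reported batch figures, at the basis given (summed amounts equal target values exact up to rounding of places):
  SiO2: 40.08·0.9950 + 41.43·0.6289 = 65.93 pbw (target 65.93 pbw)
  MgO: 41.43·0.3208 = 13.29 pbw (target 13.29 pbw)
  Al2O3: 40.08·0.003000 + 6.383·0.9961 = 6.478 pbw (target 6.478 pbw)
  SrO: 4.692·0.7005 = 3.287 pbw (target 3.287 pbw)
  CaO: 19.61·0.5621 = 11.02 pbw (target 11.02 pbw)
The glass-mass cross-check: batch total minus LOI = 100.0 pbw (per-oxide target masses sum to 100.0 pbw; with the basis standing at 100.0 pbw — gaps are rounding artifacts).
Batch total: Σ batch = 112.2 pbw; LOI removed, Σ of batch·LOI: 12.18 pbw; the yield ratio, glass ÷ batch: 89.14%.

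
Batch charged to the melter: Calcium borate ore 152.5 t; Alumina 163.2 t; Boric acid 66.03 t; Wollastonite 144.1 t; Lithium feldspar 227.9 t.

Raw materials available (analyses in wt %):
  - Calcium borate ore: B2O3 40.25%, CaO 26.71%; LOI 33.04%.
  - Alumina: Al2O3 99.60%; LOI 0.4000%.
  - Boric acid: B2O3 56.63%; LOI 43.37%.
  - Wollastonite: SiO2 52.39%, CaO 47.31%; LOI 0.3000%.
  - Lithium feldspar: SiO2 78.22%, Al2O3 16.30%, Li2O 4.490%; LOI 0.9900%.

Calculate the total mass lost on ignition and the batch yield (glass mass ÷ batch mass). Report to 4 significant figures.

All arithmetic holds full float precision in every operation — rounding to 4 significant digits governs each intermediate as displayed — every reported figure is rounded once only; all derived quantities (five oxide percentages, yield, glass mass, LOI, the totals) are carried at full float precision using the weight values per 671.4 t of glass precisely as stated by question or answer.
Loss on ignition, line by line:
  Calcium borate ore: 152.5 × 0.3304 = 50.39 t
  Alumina: 163.2 × 0.004000 = 0.6528 t
  Boric acid: 66.03 × 0.4337 = 28.64 t
  Wollastonite: 144.1 × 0.003000 = 0.4323 t
  Lithium feldspar: 227.9 × 0.009900 = 2.256 t
Total LOI = 82.36 t
Glass = batch − LOI = 753.7 − 82.36 = 671.4 t

LOI loss = 82.36 t; glass = 671.4 t; yield = 89.07%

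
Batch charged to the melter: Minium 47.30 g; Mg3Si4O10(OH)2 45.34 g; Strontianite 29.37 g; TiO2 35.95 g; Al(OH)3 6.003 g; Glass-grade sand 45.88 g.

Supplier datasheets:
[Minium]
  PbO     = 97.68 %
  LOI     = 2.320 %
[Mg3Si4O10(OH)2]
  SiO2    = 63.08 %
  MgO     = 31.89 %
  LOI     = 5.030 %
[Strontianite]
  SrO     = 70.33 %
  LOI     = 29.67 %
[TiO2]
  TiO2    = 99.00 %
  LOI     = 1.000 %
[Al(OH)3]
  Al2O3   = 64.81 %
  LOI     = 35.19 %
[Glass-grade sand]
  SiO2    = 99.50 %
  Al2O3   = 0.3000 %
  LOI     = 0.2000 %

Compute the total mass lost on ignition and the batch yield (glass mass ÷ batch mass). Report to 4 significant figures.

LOI loss = 14.66 g; glass = 195.2 g; yield = 93.02%

Values along the way are printed, rounded to four significant digits, at each printed step; all internal work maintains full precision from start to finish. A single rounding finalizes each reported value — the derived quantities, including ignition loss, net glass mass, six oxide percentages, yield, totals, are rebuilt starting from the weights at 195.2 g of glass at exact precision, as set out in problem or answer.
Each material's LOI contribution:
  Minium: 47.30 × 0.02320 = 1.097 g
  Mg3Si4O10(OH)2: 45.34 × 0.05030 = 2.281 g
  Strontianite: 29.37 × 0.2967 = 8.714 g
  TiO2: 35.95 × 0.01000 = 0.3595 g
  Al(OH)3: 6.003 × 0.3519 = 2.112 g
  Glass-grade sand: 45.88 × 0.002000 = 0.09176 g
Total LOI = 14.66 g
Glass = batch − LOI = 209.8 − 14.66 = 195.2 g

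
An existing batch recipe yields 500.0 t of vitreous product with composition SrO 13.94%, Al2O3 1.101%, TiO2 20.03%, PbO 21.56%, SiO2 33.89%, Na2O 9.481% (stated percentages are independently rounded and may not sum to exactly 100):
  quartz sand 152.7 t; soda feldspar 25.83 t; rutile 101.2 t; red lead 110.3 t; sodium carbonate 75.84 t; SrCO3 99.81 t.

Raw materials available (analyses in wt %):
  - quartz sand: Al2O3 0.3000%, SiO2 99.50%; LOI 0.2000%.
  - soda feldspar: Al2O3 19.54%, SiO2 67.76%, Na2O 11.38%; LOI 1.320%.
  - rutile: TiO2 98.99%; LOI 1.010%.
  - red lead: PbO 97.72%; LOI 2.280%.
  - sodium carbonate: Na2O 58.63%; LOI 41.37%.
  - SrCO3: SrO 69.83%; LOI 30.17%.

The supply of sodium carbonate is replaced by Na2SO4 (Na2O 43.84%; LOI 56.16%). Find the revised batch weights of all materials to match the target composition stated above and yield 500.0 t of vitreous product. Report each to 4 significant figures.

Revised batch per 500.0 t vitreous product:
  quartz sand: 152.7 t
  soda feldspar: 25.83 t
  rutile: 101.2 t
  red lead: 110.3 t
  Na2SO4: 101.4 t
  SrCO3: 99.81 t
Total batch = 591.2 t; LOI loss = 91.24 t

The whole derivation runs at exact precision at every stage. Working values are shown, rounded to 4 significant digits, across the worked steps — each reported number carries a single rounding. Derived quantities, including the yield, net glass mass, totals, ignition loss, six oxide percentages, are computed from the batch weights on 500.0 t of glass at full precision as given in either problem or answer.
Per-oxide target masses for 500.0 t vitreous product:
  SrO: 13.94% × 500.0 = 69.70 t
  Al2O3: 1.101% × 500.0 = 5.505 t
  TiO2: 20.03% × 500.0 = 100.2 t
  PbO: 21.56% × 500.0 = 107.8 t
  SiO2: 33.89% × 500.0 = 169.4 t
  Na2O: 9.481% × 500.0 = 47.40 t
Oxide-by-oxide audit applying the batch weights above, versus the basis set out (every target is met by its sum up to rounding of the answer):
  SrO: 99.81·0.6983 = 69.70 t (target 69.70 t)
  Al2O3: 152.7·0.003000 + 25.83·0.1954 = 5.505 t (target 5.505 t)
  TiO2: 101.2·0.9899 = 100.2 t (target 100.2 t)
  PbO: 110.3·0.9772 = 107.8 t (target 107.8 t)
  SiO2: 152.7·0.9950 + 25.83·0.6776 = 169.4 t (target 169.4 t)
  Na2O: 25.83·0.1138 + 101.4·0.4384 = 47.39 t (target 47.40 t)
Consistency of the glass mass: whole batch net of LOI = 500.0 t (summing oxide targets gives 500.0 t; stated basis 500.0 t — rounding explains the deltas).
Adding the batch up: Σ batch = 591.2 t; LOI removed, Σ of batch·LOI: 91.24 t; glass ÷ batch gives a yield of 84.57%.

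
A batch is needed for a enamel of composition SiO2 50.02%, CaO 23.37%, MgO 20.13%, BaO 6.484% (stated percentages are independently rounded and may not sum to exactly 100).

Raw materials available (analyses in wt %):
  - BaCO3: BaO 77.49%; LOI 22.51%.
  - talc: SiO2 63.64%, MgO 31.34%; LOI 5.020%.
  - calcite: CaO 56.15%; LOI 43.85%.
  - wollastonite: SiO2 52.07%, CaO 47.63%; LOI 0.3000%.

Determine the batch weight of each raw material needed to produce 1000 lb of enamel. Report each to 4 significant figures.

All arithmetic keeps full float precision at each step — in-progress results are shown rounded off to 4 significant figures when written out; a single rounding finalizes each reported result; derived quantities are recomputed at full float precision (the yield, net glass mass, four oxide percentages, LOI, the totals) from the batch weights at 1000 lb of glass exactly as printed in either problem or answer.
Per-oxide target masses for 1000 lb enamel:
  SiO2: 50.02% × 1000 = 500.2 lb
  CaO: 23.37% × 1000 = 233.7 lb
  MgO: 20.13% × 1000 = 201.3 lb
  BaO: 6.484% × 1000 = 64.84 lb
Mass-balance tally per oxide applying the batch weights above, for the quoted basis mass (sums match the target masses net of answer rounding effects):
  SiO2: 642.3·0.6364 + 175.6·0.5207 = 500.2 lb (target 500.2 lb)
  CaO: 267.3·0.5615 + 175.6·0.4763 = 233.7 lb (target 233.7 lb)
  MgO: 642.3·0.3134 = 201.3 lb (target 201.3 lb)
  BaO: 83.68·0.7749 = 64.84 lb (target 64.84 lb)
Mass balance on the glass: total batch − LOI = 1000 lb (oxide target masses add up to 1000 lb; with the basis standing at 1000 lb — any gap is answer rounding).
Summing the batch: Σ batch = 1169 lb; the LOI term Σ batch·LOI equals 168.8 lb; yield: glass divided by total = 85.56%.

Batch per 1000 lb enamel:
  BaCO3: 83.68 lb
  talc: 642.3 lb
  calcite: 267.3 lb
  wollastonite: 175.6 lb
Total batch = 1169 lb; LOI loss = 168.8 lb; yield = 85.56%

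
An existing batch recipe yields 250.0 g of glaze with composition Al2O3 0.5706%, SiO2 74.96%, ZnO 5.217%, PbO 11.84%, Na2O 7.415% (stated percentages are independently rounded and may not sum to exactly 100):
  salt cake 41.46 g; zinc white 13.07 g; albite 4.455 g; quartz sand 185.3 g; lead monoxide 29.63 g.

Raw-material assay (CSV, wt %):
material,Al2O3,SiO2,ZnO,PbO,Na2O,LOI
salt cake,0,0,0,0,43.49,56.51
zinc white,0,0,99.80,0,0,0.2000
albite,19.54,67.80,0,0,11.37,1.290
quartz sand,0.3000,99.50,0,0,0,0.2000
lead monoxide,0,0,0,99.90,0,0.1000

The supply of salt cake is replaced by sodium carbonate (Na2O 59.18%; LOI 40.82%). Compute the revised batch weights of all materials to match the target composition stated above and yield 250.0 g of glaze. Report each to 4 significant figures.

Revised batch per 250.0 g glaze:
  sodium carbonate: 30.47 g
  zinc white: 13.07 g
  albite: 4.455 g
  quartz sand: 185.3 g
  lead monoxide: 29.63 g
Total batch = 262.9 g; LOI loss = 12.92 g

Values along the way appear (rounded to 4 significant figures) within the worked lines; each numeric step carries full float precision in every operation. Each reported result is rounded just once; derived quantities are recomputed in full precision (the yield, net glass mass, the five compositions, the totals, ignition loss) from the weighed amounts per 250.0 g of glass exactly as shown in problem or answer.
The oxide mass targets at 250.0 g glaze:
  Al2O3: 0.5706% × 250.0 = 1.426 g
  SiO2: 74.96% × 250.0 = 187.4 g
  ZnO: 5.217% × 250.0 = 13.04 g
  PbO: 11.84% × 250.0 = 29.60 g
  Na2O: 7.415% × 250.0 = 18.54 g
Checking each oxide sum on the weights just shown, on the stated basis (sums match the target masses net of answer rounding effects):
  Al2O3: 4.455·0.1954 + 185.3·0.003000 = 1.426 g (target 1.426 g)
  SiO2: 4.455·0.6780 + 185.3·0.9950 = 187.4 g (target 187.4 g)
  ZnO: 13.07·0.9980 = 13.04 g (target 13.04 g)
  PbO: 29.63·0.9990 = 29.60 g (target 29.60 g)
  Na2O: 30.47·0.5918 + 4.455·0.1137 = 18.54 g (target 18.54 g)
Glass-mass bookkeeping: total batch − LOI = 250.0 g (per-oxide target masses sum to 250.0 g; with the basis standing at 250.0 g — differing by rounding only).
Summing the batch: Σ batch = 262.9 g; the LOI term Σ batch·LOI equals 12.92 g; the yield ratio, glass ÷ batch: 95.09%.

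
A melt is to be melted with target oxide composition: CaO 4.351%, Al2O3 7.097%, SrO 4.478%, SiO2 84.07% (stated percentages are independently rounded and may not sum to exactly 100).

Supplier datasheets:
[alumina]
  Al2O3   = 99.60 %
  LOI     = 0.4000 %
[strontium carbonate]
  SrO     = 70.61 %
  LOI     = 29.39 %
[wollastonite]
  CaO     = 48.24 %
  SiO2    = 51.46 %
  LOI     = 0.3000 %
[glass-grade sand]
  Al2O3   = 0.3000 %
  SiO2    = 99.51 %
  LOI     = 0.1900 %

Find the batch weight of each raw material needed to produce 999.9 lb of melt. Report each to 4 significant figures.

Each numeric step runs at full precision at every stage — mid-chain values appear, rounded to 4 significant digits, as written. A single rounding yields each reported result — derived quantities are recomputed using the weight values on 999.9 lb of glass at full precision (yield, the totals, net glass mass, LOI, four oxide percentages), exactly as shown in the problem or answer text.
Target masses of each oxide per 999.9 lb melt:
  CaO: 4.351% × 999.9 = 43.51 lb
  Al2O3: 7.097% × 999.9 = 70.96 lb
  SrO: 4.478% × 999.9 = 44.78 lb
  SiO2: 84.07% × 999.9 = 840.6 lb
Oxide-by-oxide audit on the weights just shown, for the quoted basis mass (delivered sums recover each target modulo rounding of the values):
  CaO: 90.19·0.4824 = 43.51 lb (target 43.51 lb)
  Al2O3: 68.84·0.9960 + 798.1·0.003000 = 70.96 lb (target 70.96 lb)
  SrO: 63.41·0.7061 = 44.77 lb (target 44.78 lb)
  SiO2: 90.19·0.5146 + 798.1·0.9951 = 840.6 lb (target 840.6 lb)
Auditing the glass mass value: net batch after ignition = 999.8 lb (targets for the oxides total 999.9 lb; versus the stated basis of 999.9 lb — deltas are rounding alone).
Adding the batch up: Σ batch = 1021 lb; LOI loss = Σ batch·LOI = 20.70 lb; the yield ratio, glass ÷ batch: 97.97%.

Batch per 999.9 lb melt:
  alumina: 68.84 lb
  strontium carbonate: 63.41 lb
  wollastonite: 90.19 lb
  glass-grade sand: 798.1 lb
Total batch = 1021 lb; LOI loss = 20.70 lb; yield = 97.97%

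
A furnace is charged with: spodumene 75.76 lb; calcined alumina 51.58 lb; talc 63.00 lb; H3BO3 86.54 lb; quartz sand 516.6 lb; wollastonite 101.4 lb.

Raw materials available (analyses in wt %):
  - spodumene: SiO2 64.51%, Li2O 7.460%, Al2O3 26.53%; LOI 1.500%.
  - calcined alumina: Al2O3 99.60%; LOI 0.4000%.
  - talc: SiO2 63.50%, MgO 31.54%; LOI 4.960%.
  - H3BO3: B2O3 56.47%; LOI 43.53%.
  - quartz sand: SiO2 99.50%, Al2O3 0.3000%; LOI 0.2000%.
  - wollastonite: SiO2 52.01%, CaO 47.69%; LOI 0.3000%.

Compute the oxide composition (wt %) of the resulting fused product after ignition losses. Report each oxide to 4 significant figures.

Full precision is carried throughout; mid-chain values are printed (rounded to 4 significant figures) alongside each step; exactly one rounding goes into every reported result. All derived quantities are rebuilt at full float precision (net glass mass, the six compositions, the totals, ignition loss, the yield) starting from the weights at 851.4 lb of glass as written in the problem or answer text.
Oxide-by-oxide delivered mass:
  SiO2: 75.76·0.6451 + 63.00·0.6350 + 516.6·0.9950 + 101.4·0.5201 = 655.6 lb
  MgO: 63.00·0.3154 = 19.87 lb
  Li2O: 75.76·0.07460 = 5.652 lb
  Al2O3: 75.76·0.2653 + 51.58·0.9960 + 516.6·0.003000 = 73.02 lb
  B2O3: 86.54·0.5647 = 48.87 lb
  CaO: 101.4·0.4769 = 48.36 lb
LOI: 75.76·0.01500 + 51.58·0.004000 + 63.00·0.04960 + 86.54·0.4353 + 516.6·0.002000 + 101.4·0.003000 = 43.48 lb
Glass = total batch minus LOI = 894.9 − 43.48 = 851.4 lb (equal to the oxide-mass sum)
wt % = 100 × oxide mass / glass mass

Glass mass = 851.4 lb (batch 894.9 − LOI 43.48).
Composition: SiO2 77.01%, MgO 2.334%, Li2O 0.6638%, Al2O3 8.577%, B2O3 5.740%, CaO 5.680%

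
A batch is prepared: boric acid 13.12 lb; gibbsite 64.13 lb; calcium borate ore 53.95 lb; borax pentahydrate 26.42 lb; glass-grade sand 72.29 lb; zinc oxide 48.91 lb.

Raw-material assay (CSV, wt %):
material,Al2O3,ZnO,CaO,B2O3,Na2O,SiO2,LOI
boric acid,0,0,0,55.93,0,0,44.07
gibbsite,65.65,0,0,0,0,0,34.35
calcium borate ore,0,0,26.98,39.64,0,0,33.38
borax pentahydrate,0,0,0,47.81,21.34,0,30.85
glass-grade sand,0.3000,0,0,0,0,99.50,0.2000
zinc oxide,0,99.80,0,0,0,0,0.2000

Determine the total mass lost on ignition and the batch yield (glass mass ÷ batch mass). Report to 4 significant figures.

LOI loss = 54.21 lb; glass = 224.6 lb; yield = 80.56%

In-progress results are displayed, with 4-significant-digit rounding, within the worked lines — the whole derivation runs at full float precision all the way through — every reported result includes exactly one rounding — the derived quantities are computed in full float precision (glass mass, totals, the six compositions, LOI, yield) from the batch weights for 224.6 lb of glass, exactly as printed in question or answer.
Ignition loss by material:
  boric acid: 13.12 × 0.4407 = 5.782 lb
  gibbsite: 64.13 × 0.3435 = 22.03 lb
  calcium borate ore: 53.95 × 0.3338 = 18.01 lb
  borax pentahydrate: 26.42 × 0.3085 = 8.151 lb
  glass-grade sand: 72.29 × 0.002000 = 0.1446 lb
  zinc oxide: 48.91 × 0.002000 = 0.09782 lb
Total LOI = 54.21 lb
Glass = batch − LOI = 278.8 − 54.21 = 224.6 lb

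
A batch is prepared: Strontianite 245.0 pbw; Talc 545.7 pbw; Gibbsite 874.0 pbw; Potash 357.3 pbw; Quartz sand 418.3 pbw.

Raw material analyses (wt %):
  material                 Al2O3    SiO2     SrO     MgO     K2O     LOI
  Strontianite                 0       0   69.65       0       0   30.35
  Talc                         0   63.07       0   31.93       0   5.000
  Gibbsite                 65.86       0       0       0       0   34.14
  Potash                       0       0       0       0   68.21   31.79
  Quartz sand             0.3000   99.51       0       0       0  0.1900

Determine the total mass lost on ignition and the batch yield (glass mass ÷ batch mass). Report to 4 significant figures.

LOI loss = 514.4 pbw; glass = 1926 pbw; yield = 78.92%

Values along the way are printed rounded to 4 significant figures in the working. Exact precision is held through the solve; every reported figure is rounded just once — all derived quantities (glass mass, the five compositions, the totals, the yield, ignition loss) are carried from the weighed amounts for 1926 pbw of glass in full float precision as given in the problem or answer text.
Loss on ignition, line by line:
  Strontianite: 245.0 × 0.3035 = 74.36 pbw
  Talc: 545.7 × 0.05000 = 27.29 pbw
  Gibbsite: 874.0 × 0.3414 = 298.4 pbw
  Potash: 357.3 × 0.3179 = 113.6 pbw
  Quartz sand: 418.3 × 0.001900 = 0.7948 pbw
Total LOI = 514.4 pbw
Glass = batch − LOI = 2440 − 514.4 = 1926 pbw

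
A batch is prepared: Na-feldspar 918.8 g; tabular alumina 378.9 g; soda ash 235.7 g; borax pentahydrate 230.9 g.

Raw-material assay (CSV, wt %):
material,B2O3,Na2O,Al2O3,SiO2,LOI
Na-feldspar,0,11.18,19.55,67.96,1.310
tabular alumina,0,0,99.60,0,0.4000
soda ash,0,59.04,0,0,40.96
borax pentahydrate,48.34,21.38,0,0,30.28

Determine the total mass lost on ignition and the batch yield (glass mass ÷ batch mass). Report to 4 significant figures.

Working values are shown (rounded to 4 significant digits) when written out. All internal work holds full precision in all steps. Every reported figure takes just one rounding — derived quantities are carried in full precision (totals, the four compositions, yield, net glass mass, LOI) from the batch weights per 1584 g of glass precisely as stated by the question or the answer.
Ignition loss by material:
  Na-feldspar: 918.8 × 0.01310 = 12.04 g
  tabular alumina: 378.9 × 0.004000 = 1.516 g
  soda ash: 235.7 × 0.4096 = 96.54 g
  borax pentahydrate: 230.9 × 0.3028 = 69.92 g
Total LOI = 180.0 g
Glass = batch − LOI = 1764 − 180.0 = 1584 g

LOI loss = 180.0 g; glass = 1584 g; yield = 89.80%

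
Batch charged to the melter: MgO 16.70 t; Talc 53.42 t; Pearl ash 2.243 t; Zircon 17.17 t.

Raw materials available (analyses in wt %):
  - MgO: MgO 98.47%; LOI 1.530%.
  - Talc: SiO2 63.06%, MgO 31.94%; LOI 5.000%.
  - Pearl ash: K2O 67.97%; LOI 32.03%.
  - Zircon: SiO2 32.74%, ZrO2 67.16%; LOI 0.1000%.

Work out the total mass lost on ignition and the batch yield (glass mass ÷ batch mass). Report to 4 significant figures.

LOI loss = 3.662 t; glass = 85.87 t; yield = 95.91%

All internal work maintains exact precision end to end — rounding to four significant digits extends to every mid-chain value as shown. A single rounding finalizes each reported figure — all derived quantities, including ignition loss, the four compositions, yield, the totals, glass mass, are rebuilt using the weight values per 85.87 t of glass in full float precision, as set out in either problem or answer.
Loss on ignition, line by line:
  MgO: 16.70 × 0.01530 = 0.2555 t
  Talc: 53.42 × 0.05000 = 2.671 t
  Pearl ash: 2.243 × 0.3203 = 0.7184 t
  Zircon: 17.17 × 0.001000 = 0.01717 t
Total LOI = 3.662 t
Glass = batch − LOI = 89.53 − 3.662 = 85.87 t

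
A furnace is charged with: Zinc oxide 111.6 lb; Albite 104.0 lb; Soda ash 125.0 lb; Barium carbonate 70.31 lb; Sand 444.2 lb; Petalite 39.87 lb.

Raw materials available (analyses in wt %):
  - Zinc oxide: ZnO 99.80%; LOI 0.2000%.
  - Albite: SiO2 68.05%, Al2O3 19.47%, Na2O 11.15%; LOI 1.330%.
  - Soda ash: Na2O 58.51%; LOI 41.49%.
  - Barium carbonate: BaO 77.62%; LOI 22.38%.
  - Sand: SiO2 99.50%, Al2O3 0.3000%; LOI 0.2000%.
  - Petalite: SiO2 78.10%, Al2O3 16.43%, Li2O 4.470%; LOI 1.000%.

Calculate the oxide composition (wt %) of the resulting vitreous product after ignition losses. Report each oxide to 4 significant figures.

Working values are printed with 4-significant-figure rounding within the worked lines. The whole derivation carries full precision end to end — every reported number carries a single rounding. Derived quantities, which include ignition loss, net glass mass, yield, totals, the six compositions, are carried in full precision, as written in problem or answer, from the weighed amounts for 824.5 lb of glass.
Oxide masses out of the charge:
  SiO2: 104.0·0.6805 + 444.2·0.9950 + 39.87·0.7810 = 543.9 lb
  ZnO: 111.6·0.9980 = 111.4 lb
  BaO: 70.31·0.7762 = 54.57 lb
  Al2O3: 104.0·0.1947 + 444.2·0.003000 + 39.87·0.1643 = 28.13 lb
  Li2O: 39.87·0.04470 = 1.782 lb
  Na2O: 104.0·0.1115 + 125.0·0.5851 = 84.73 lb
LOI: 111.6·0.002000 + 104.0·0.01330 + 125.0·0.4149 + 70.31·0.2238 + 444.2·0.002000 + 39.87·0.01000 = 70.49 lb
Net of LOI, the glass mass = 895.0 − 70.49 = 824.5 lb (= the summed oxide contributions)
percent by weight: oxide/glass ×100

Glass mass = 824.5 lb (batch 895.0 − LOI 70.49).
Composition: SiO2 65.97%, ZnO 13.51%, BaO 6.619%, Al2O3 3.412%, Li2O 0.2162%, Na2O 10.28%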